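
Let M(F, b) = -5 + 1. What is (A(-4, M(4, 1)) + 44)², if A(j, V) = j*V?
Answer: 3600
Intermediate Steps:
M(F, b) = -4
A(j, V) = V*j
(A(-4, M(4, 1)) + 44)² = (-4*(-4) + 44)² = (16 + 44)² = 60² = 3600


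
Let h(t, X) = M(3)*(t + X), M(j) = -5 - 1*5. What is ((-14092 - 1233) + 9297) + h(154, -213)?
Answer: -5438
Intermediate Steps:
M(j) = -10 (M(j) = -5 - 5 = -10)
h(t, X) = -10*X - 10*t (h(t, X) = -10*(t + X) = -10*(X + t) = -10*X - 10*t)
((-14092 - 1233) + 9297) + h(154, -213) = ((-14092 - 1233) + 9297) + (-10*(-213) - 10*154) = (-15325 + 9297) + (2130 - 1540) = -6028 + 590 = -5438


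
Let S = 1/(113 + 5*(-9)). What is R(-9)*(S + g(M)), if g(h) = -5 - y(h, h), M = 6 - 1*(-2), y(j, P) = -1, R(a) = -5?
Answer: 1355/68 ≈ 19.926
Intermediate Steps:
M = 8 (M = 6 + 2 = 8)
S = 1/68 (S = 1/(113 - 45) = 1/68 ≈ 0.014706)
g(h) = -4 (g(h) = -5 - 1*(-1) = -5 + 1 = -4)
R(-9)*(S + g(M)) = -5*(1/68 - 4) = -5*(-271/68) = 1355/68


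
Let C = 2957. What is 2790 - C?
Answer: -167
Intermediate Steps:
2790 - C = 2790 - 1*2957 = 2790 - 2957 = -167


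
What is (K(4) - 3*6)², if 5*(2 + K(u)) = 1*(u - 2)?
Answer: 9604/25 ≈ 384.16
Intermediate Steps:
K(u) = -12/5 + u/5 (K(u) = -2 + (1*(u - 2))/5 = -2 + (1*(-2 + u))/5 = -2 + (-2 + u)/5 = -2 + (-⅖ + u/5) = -12/5 + u/5)
(K(4) - 3*6)² = ((-12/5 + (⅕)*4) - 3*6)² = ((-12/5 + ⅘) - 18)² = (-8/5 - 18)² = (-98/5)² = 9604/25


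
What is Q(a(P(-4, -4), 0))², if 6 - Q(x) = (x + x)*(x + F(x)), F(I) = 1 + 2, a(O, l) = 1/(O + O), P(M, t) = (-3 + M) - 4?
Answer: 2301289/58564 ≈ 39.295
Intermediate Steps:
P(M, t) = -7 + M
a(O, l) = 1/(2*O)
F(I) = 3
Q(x) = 6 - 2*x*(3 + x) (Q(x) = 6 - (x + x)*(x + 3) = 6 - 2*x*(3 + x))
Q(a(P(-4, -4), 0))² = (6 - 3/(-7 - 4) - 2*1/(4*(-7 - 4)²))² = (6 - 3/(-11) - 2*((½)/(-11))²)² = (6 - 3*(-1)/11 - 2*((½)*(-1/11))²)² = (6 - 6*(-1/22) - 2*(-1/22)²)² = (6 + 3/11 - 2*1/484)² = (6 + 3/11 - 1/242)² = (1517/242)² = 2301289/58564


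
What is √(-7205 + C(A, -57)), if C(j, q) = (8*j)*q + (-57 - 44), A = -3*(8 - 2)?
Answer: √902 ≈ 30.033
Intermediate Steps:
A = -18 (A = -3*6 = -18)
C(j, q) = -101 + 8*j*q (C(j, q) = 8*j*q - 101 = -101 + 8*j*q)
√(-7205 + C(A, -57)) = √(-7205 + (-101 + 8*(-18)*(-57))) = √(-7205 + (-101 + 8208)) = √(-7205 + 8107) = √902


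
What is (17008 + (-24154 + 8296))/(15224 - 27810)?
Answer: -575/6293 ≈ -0.091371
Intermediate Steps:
(17008 + (-24154 + 8296))/(15224 - 27810) = (17008 - 15858)/(-12586) = 1150*(-1/12586) = -575/6293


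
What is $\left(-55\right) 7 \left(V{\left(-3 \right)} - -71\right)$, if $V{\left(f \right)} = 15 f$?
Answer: $-10010$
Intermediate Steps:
$\left(-55\right) 7 \left(V{\left(-3 \right)} - -71\right) = \left(-55\right) 7 \left(15 \left(-3\right) - -71\right) = - 385 \left(-45 + 71\right) = \left(-385\right) 26 = -10010$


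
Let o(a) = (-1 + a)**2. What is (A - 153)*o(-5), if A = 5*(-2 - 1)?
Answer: -6048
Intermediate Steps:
A = -15 (A = 5*(-3) = -15)
(A - 153)*o(-5) = (-15 - 153)*(-1 - 5)**2 = -168*(-6)**2 = -168*36 = -6048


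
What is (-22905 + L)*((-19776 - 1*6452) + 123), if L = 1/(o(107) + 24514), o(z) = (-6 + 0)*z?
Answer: 14273904890695/23872 ≈ 5.9794e+8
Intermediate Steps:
o(z) = -6*z
L = 1/23872 (L = 1/(-6*107 + 24514) = 1/(-642 + 24514) = 1/23872 ≈ 4.1890e-5)
(-22905 + L)*((-19776 - 1*6452) + 123) = (-22905 + 1/23872)*((-19776 - 1*6452) + 123) = -546788159*((-19776 - 6452) + 123)/23872 = -546788159*(-26228 + 123)/23872 = -546788159/23872*(-26105) = 14273904890695/23872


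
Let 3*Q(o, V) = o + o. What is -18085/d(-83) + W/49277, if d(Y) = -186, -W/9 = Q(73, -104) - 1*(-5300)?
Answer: 882220877/9165522 ≈ 96.254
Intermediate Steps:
Q(o, V) = 2*o/3 (Q(o, V) = (o + o)/3 = (2*o)/3 = 2*o/3)
W = -48138 (W = -9*((⅔)*73 - 1*(-5300)) = -9*(146/3 + 5300) = -9*16046/3 = -48138)
-18085/d(-83) + W/49277 = -18085/(-186) - 48138/49277 = -18085*(-1/186) - 48138*1/49277 = 18085/186 - 48138/49277 = 882220877/9165522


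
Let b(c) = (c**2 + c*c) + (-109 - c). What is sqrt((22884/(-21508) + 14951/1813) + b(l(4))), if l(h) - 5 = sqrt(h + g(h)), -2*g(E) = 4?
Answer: sqrt(-102436991067994 + 36849635983531*sqrt(2))/1392643 ≈ 5.0939*I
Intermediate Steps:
g(E) = -2 (g(E) = -1/2*4 = -2)
l(h) = 5 + sqrt(-2 + h) (l(h) = 5 + sqrt(h - 2) = 5 + sqrt(-2 + h))
b(c) = -109 - c + 2*c**2 (b(c) = (c**2 + c**2) + (-109 - c) = 2*c**2 + (-109 - c) = -109 - c + 2*c**2)
sqrt((22884/(-21508) + 14951/1813) + b(l(4))) = sqrt((22884/(-21508) + 14951/1813) + (-109 - (5 + sqrt(-2 + 4)) + 2*(5 + sqrt(-2 + 4))**2)) = sqrt((22884*(-1/21508) + 14951*(1/1813)) + (-109 - (5 + sqrt(2)) + 2*(5 + sqrt(2))**2)) = sqrt((-5721/5377 + 14951/1813) + (-109 + (-5 - sqrt(2)) + 2*(5 + sqrt(2))**2)) = sqrt(70019354/9748501 + (-114 - sqrt(2) + 2*(5 + sqrt(2))**2)) = sqrt(-1041309760/9748501 - sqrt(2) + 2*(5 + sqrt(2))**2)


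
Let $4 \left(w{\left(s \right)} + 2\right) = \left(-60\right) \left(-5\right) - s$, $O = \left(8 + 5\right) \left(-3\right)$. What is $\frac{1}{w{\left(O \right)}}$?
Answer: $\frac{4}{331} \approx 0.012085$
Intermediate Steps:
$O = -39$ ($O = 13 \left(-3\right) = -39$)
$w{\left(s \right)} = 73 - \frac{s}{4}$ ($w{\left(s \right)} = -2 + \frac{\left(-60\right) \left(-5\right) - s}{4} = -2 + \frac{300 - s}{4} = -2 - \left(-75 + \frac{s}{4}\right) = 73 - \frac{s}{4}$)
$\frac{1}{w{\left(O \right)}} = \frac{1}{73 - - \frac{39}{4}} = \frac{1}{73 + \frac{39}{4}} = \frac{1}{\frac{331}{4}} = \frac{4}{331}$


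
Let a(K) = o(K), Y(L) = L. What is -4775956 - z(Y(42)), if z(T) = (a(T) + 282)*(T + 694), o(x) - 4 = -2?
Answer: -4984980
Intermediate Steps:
o(x) = 2 (o(x) = 4 - 2 = 2)
a(K) = 2
z(T) = 197096 + 284*T (z(T) = (2 + 282)*(T + 694) = 284*(694 + T) = 197096 + 284*T)
-4775956 - z(Y(42)) = -4775956 - (197096 + 284*42) = -4775956 - (197096 + 11928) = -4775956 - 1*209024 = -4775956 - 209024 = -4984980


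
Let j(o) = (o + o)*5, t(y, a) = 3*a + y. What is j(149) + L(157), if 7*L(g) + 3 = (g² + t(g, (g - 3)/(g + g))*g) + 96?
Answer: 60052/7 ≈ 8578.9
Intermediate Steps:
t(y, a) = y + 3*a
j(o) = 10*o (j(o) = (2*o)*5 = 10*o)
L(g) = 93/7 + g²/7 + g*(g + 3*(-3 + g)/(2*g))/7 (L(g) = -3/7 + ((g² + (g + 3*((g - 3)/(g + g)))*g) + 96)/7 = -3/7 + ((g² + (g + 3*((-3 + g)/((2*g))))*g) + 96)/7 = -3/7 + ((g² + (g + 3*((-3 + g)*(1/(2*g))))*g) + 96)/7 = -3/7 + ((g² + (g + 3*((-3 + g)/(2*g)))*g) + 96)/7 = -3/7 + ((g² + (g + 3*(-3 + g)/(2*g))*g) + 96)/7 = -3/7 + ((g² + g*(g + 3*(-3 + g)/(2*g))) + 96)/7 = -3/7 + (96 + g² + g*(g + 3*(-3 + g)/(2*g)))/7 = -3/7 + (96/7 + g²/7 + g*(g + 3*(-3 + g)/(2*g))/7) = 93/7 + g²/7 + g*(g + 3*(-3 + g)/(2*g))/7)
j(149) + L(157) = 10*149 + (177/14 + (2/7)*157² + (3/14)*157) = 1490 + (177/14 + (2/7)*24649 + 471/14) = 1490 + (177/14 + 49298/7 + 471/14) = 1490 + 49622/7 = 60052/7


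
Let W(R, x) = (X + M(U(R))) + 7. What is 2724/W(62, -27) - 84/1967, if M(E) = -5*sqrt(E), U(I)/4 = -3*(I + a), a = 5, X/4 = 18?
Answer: 60153984/7401821 + 27240*I*sqrt(201)/26341 ≈ 8.1269 + 14.661*I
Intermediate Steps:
X = 72 (X = 4*18 = 72)
U(I) = -60 - 12*I (U(I) = 4*(-3*(I + 5)) = 4*(-3*(5 + I)) = 4*(-15 - 3*I) = -60 - 12*I)
W(R, x) = 79 - 5*sqrt(-60 - 12*R) (W(R, x) = (72 - 5*sqrt(-60 - 12*R)) + 7 = 79 - 5*sqrt(-60 - 12*R))
2724/W(62, -27) - 84/1967 = 2724/(79 - 10*sqrt(-15 - 3*62)) - 84/1967 = 2724/(79 - 10*sqrt(-15 - 186)) - 84*1/1967 = 2724/(79 - 10*I*sqrt(201)) - 12/281 = -12/281 + 2724/(79 - 10*I*sqrt(201))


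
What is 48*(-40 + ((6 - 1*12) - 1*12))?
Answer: -2784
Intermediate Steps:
48*(-40 + ((6 - 1*12) - 1*12)) = 48*(-40 + ((6 - 12) - 12)) = 48*(-40 + (-6 - 12)) = 48*(-40 - 18) = 48*(-58) = -2784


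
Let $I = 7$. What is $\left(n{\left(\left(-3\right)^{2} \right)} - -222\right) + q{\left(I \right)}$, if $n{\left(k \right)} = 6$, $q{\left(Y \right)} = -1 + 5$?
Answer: $232$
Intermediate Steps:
$q{\left(Y \right)} = 4$
$\left(n{\left(\left(-3\right)^{2} \right)} - -222\right) + q{\left(I \right)} = \left(6 - -222\right) + 4 = \left(6 + 222\right) + 4 = 228 + 4 = 232$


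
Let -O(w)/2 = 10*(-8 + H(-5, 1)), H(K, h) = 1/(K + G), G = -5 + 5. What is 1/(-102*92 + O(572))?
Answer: -1/9220 ≈ -0.00010846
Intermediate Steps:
G = 0
H(K, h) = 1/K (H(K, h) = 1/(K + 0) = 1/K)
O(w) = 164 (O(w) = -20*(-8 + 1/(-5)) = -20*(-8 - ⅕) = -20*(-41)/5 = -2*(-82) = 164)
1/(-102*92 + O(572)) = 1/(-102*92 + 164) = 1/(-9384 + 164) = 1/(-9220) = -1/9220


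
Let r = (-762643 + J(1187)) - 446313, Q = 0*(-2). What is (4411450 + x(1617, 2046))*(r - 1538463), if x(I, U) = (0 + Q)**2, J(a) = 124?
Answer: -12119554527750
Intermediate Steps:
Q = 0
r = -1208832 (r = (-762643 + 124) - 446313 = -762519 - 446313 = -1208832)
x(I, U) = 0 (x(I, U) = (0 + 0)**2 = 0**2 = 0)
(4411450 + x(1617, 2046))*(r - 1538463) = (4411450 + 0)*(-1208832 - 1538463) = 4411450*(-2747295) = -12119554527750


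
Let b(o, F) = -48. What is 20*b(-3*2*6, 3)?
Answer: -960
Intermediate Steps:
20*b(-3*2*6, 3) = 20*(-48) = -960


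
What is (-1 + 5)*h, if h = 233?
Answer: 932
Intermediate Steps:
(-1 + 5)*h = (-1 + 5)*233 = 4*233 = 932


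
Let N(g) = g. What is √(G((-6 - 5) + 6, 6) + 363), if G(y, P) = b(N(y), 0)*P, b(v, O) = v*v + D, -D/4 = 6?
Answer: 3*√41 ≈ 19.209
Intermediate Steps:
D = -24 (D = -4*6 = -24)
b(v, O) = -24 + v² (b(v, O) = v*v - 24 = v² - 24 = -24 + v²)
G(y, P) = P*(-24 + y²) (G(y, P) = (-24 + y²)*P = P*(-24 + y²))
√(G((-6 - 5) + 6, 6) + 363) = √(6*(-24 + ((-6 - 5) + 6)²) + 363) = √(6*(-24 + (-11 + 6)²) + 363) = √(6*(-24 + (-5)²) + 363) = √(6*(-24 + 25) + 363) = √(6*1 + 363) = √(6 + 363) = √369 = 3*√41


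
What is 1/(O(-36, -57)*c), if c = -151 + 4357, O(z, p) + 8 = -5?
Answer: -1/54678 ≈ -1.8289e-5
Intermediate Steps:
O(z, p) = -13 (O(z, p) = -8 - 5 = -13)
c = 4206
1/(O(-36, -57)*c) = 1/(-13*4206) = -1/13*1/4206 = -1/54678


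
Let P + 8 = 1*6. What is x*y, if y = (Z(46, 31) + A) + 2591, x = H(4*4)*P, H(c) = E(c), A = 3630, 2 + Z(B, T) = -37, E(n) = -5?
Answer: 61820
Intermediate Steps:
Z(B, T) = -39 (Z(B, T) = -2 - 37 = -39)
H(c) = -5
P = -2 (P = -8 + 1*6 = -8 + 6 = -2)
x = 10 (x = -5*(-2) = 10)
y = 6182 (y = (-39 + 3630) + 2591 = 3591 + 2591 = 6182)
x*y = 10*6182 = 61820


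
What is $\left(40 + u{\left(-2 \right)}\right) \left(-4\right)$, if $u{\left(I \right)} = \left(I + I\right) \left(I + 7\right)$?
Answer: $-80$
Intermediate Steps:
$u{\left(I \right)} = 2 I \left(7 + I\right)$
$\left(40 + u{\left(-2 \right)}\right) \left(-4\right) = \left(40 + 2 \left(-2\right) \left(7 - 2\right)\right) \left(-4\right) = \left(40 + 2 \left(-2\right) 5\right) \left(-4\right) = \left(40 - 20\right) \left(-4\right) = 20 \left(-4\right) = -80$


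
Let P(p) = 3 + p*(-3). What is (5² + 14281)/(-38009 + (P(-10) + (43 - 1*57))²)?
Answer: -7153/18824 ≈ -0.37999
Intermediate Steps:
P(p) = 3 - 3*p
(5² + 14281)/(-38009 + (P(-10) + (43 - 1*57))²) = (5² + 14281)/(-38009 + ((3 - 3*(-10)) + (43 - 1*57))²) = (25 + 14281)/(-38009 + ((3 + 30) + (43 - 57))²) = 14306/(-38009 + (33 - 14)²) = 14306/(-38009 + 19²) = 14306/(-38009 + 361) = 14306/(-37648) = 14306*(-1/37648) = -7153/18824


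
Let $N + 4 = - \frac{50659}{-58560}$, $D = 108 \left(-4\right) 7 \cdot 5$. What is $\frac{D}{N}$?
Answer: $\frac{885427200}{183581} \approx 4823.1$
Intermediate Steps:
$D = -15120$ ($D = 108 \left(\left(-28\right) 5\right) = 108 \left(-140\right) = -15120$)
$N = - \frac{183581}{58560}$ ($N = -4 - \frac{50659}{-58560} = -4 - - \frac{50659}{58560} = -4 + \frac{50659}{58560} = - \frac{183581}{58560} \approx -3.1349$)
$\frac{D}{N} = - \frac{15120}{- \frac{183581}{58560}} = \left(-15120\right) \left(- \frac{58560}{183581}\right) = \frac{885427200}{183581}$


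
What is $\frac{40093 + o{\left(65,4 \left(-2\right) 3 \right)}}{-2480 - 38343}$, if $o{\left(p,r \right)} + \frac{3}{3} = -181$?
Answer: $- \frac{39911}{40823} \approx -0.97766$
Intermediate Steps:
$o{\left(p,r \right)} = -182$ ($o{\left(p,r \right)} = -1 - 181 = -182$)
$\frac{40093 + o{\left(65,4 \left(-2\right) 3 \right)}}{-2480 - 38343} = \frac{40093 - 182}{-2480 - 38343} = \frac{39911}{-40823} = 39911 \left(- \frac{1}{40823}\right) = - \frac{39911}{40823}$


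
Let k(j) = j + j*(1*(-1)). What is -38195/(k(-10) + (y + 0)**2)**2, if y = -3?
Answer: -38195/81 ≈ -471.54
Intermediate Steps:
k(j) = 0 (k(j) = j + j*(-1) = j - j = 0)
-38195/(k(-10) + (y + 0)**2)**2 = -38195/(0 + (-3 + 0)**2)**2 = -38195/(0 + (-3)**2)**2 = -38195/(0 + 9)**2 = -38195/(9**2) = -38195/81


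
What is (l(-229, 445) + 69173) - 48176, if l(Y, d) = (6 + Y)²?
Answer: 70726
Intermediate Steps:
(l(-229, 445) + 69173) - 48176 = ((6 - 229)² + 69173) - 48176 = ((-223)² + 69173) - 48176 = (49729 + 69173) - 48176 = 118902 - 48176 = 70726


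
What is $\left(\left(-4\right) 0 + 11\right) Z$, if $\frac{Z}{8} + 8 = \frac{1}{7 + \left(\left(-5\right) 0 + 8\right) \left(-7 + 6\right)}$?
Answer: $-792$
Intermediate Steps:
$Z = -72$ ($Z = -64 + \frac{8}{7 + \left(\left(-5\right) 0 + 8\right) \left(-7 + 6\right)} = -64 + \frac{8}{7 + \left(0 + 8\right) \left(-1\right)} = -64 + \frac{8}{7 + 8 \left(-1\right)} = -64 + \frac{8}{7 - 8} = -64 + \frac{8}{-1} = -64 + 8 \left(-1\right) = -64 - 8 = -72$)
$\left(\left(-4\right) 0 + 11\right) Z = \left(\left(-4\right) 0 + 11\right) \left(-72\right) = \left(0 + 11\right) \left(-72\right) = 11 \left(-72\right) = -792$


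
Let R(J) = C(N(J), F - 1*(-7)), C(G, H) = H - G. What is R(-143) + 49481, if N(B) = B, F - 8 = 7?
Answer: 49646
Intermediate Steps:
F = 15 (F = 8 + 7 = 15)
R(J) = 22 - J (R(J) = (15 - 1*(-7)) - J = (15 + 7) - J = 22 - J)
R(-143) + 49481 = (22 - 1*(-143)) + 49481 = (22 + 143) + 49481 = 165 + 49481 = 49646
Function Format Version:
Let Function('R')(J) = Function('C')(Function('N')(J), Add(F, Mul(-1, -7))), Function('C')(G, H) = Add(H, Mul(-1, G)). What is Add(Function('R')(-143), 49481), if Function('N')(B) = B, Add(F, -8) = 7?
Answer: 49646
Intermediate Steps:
F = 15 (F = Add(8, 7) = 15)
Function('R')(J) = Add(22, Mul(-1, J)) (Function('R')(J) = Add(Add(15, Mul(-1, -7)), Mul(-1, J)) = Add(Add(15, 7), Mul(-1, J)) = Add(22, Mul(-1, J)))
Add(Function('R')(-143), 49481) = Add(Add(22, Mul(-1, -143)), 49481) = Add(Add(22, 143), 49481) = Add(165, 49481) = 49646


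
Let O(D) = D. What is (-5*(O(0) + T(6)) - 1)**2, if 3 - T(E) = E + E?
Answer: 1936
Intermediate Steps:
T(E) = 3 - 2*E (T(E) = 3 - (E + E) = 3 - 2*E)
(-5*(O(0) + T(6)) - 1)**2 = (-5*(0 + (3 - 2*6)) - 1)**2 = (-5*(0 + (3 - 12)) - 1)**2 = (-5*(0 - 9) - 1)**2 = (-5*(-9) - 1)**2 = (45 - 1)**2 = 44**2 = 1936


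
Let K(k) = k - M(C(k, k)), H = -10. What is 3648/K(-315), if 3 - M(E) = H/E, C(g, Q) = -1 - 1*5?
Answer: -10944/949 ≈ -11.532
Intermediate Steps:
C(g, Q) = -6 (C(g, Q) = -1 - 5 = -6)
M(E) = 3 + 10/E (M(E) = 3 - (-10)/E = 3 + 10/E)
K(k) = -4/3 + k (K(k) = k - (3 + 10/(-6)) = k - (3 + 10*(-⅙)) = k - (3 - 5/3) = k - 1*4/3 = k - 4/3 = -4/3 + k)
3648/K(-315) = 3648/(-4/3 - 315) = 3648/(-949/3) = 3648*(-3/949) = -10944/949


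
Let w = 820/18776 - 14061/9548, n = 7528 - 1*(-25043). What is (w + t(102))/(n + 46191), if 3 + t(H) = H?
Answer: 2186483947/1764989944872 ≈ 0.0012388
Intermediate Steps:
t(H) = -3 + H
n = 32571 (n = 7528 + 25043 = 32571)
w = -32022497/22409156 (w = 820*(1/18776) - 14061*1/9548 = 205/4694 - 14061/9548 = -32022497/22409156 ≈ -1.4290)
(w + t(102))/(n + 46191) = (-32022497/22409156 + (-3 + 102))/(32571 + 46191) = (-32022497/22409156 + 99)/78762 = (2186483947/22409156)*(1/78762) = 2186483947/1764989944872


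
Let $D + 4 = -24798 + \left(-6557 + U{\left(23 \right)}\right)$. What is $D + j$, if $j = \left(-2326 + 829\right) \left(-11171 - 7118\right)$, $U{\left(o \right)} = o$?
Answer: $27347297$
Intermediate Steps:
$j = 27378633$ ($j = \left(-1497\right) \left(-18289\right) = 27378633$)
$D = -31336$ ($D = -4 + \left(-24798 + \left(-6557 + 23\right)\right) = -4 - 31332 = -31336$)
$D + j = -31336 + 27378633 = 27347297$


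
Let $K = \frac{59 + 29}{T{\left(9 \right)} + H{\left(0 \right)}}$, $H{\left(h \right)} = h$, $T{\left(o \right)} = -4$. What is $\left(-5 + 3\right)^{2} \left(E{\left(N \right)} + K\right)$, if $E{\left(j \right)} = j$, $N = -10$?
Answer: $-128$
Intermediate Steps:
$K = -22$ ($K = \frac{59 + 29}{-4 + 0} = \frac{88}{-4} = 88 \left(- \frac{1}{4}\right) = -22$)
$\left(-5 + 3\right)^{2} \left(E{\left(N \right)} + K\right) = \left(-5 + 3\right)^{2} \left(-10 - 22\right) = \left(-2\right)^{2} \left(-32\right) = 4 \left(-32\right) = -128$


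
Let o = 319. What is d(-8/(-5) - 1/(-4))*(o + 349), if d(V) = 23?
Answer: 15364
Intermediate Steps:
d(-8/(-5) - 1/(-4))*(o + 349) = 23*(319 + 349) = 23*668 = 15364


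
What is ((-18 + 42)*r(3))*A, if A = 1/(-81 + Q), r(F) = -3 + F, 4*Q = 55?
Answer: 0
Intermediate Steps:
Q = 55/4 (Q = (1/4)*55 = 55/4 ≈ 13.750)
A = -4/269 (A = 1/(-81 + 55/4) = 1/(-269/4) = -4/269 ≈ -0.014870)
((-18 + 42)*r(3))*A = ((-18 + 42)*(-3 + 3))*(-4/269) = (24*0)*(-4/269) = 0*(-4/269) = 0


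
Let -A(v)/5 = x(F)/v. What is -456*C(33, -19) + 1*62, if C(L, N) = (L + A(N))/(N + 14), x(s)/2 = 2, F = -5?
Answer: 15838/5 ≈ 3167.6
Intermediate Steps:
x(s) = 4 (x(s) = 2*2 = 4)
A(v) = -20/v
C(L, N) = (L - 20/N)/(14 + N) (C(L, N) = (L - 20/N)/(N + 14) = (L - 20/N)/(14 + N))
-456*C(33, -19) + 1*62 = -456*(-20 + 33*(-19))/((-19)*(14 - 19)) + 1*62 = -(-24)*(-20 - 627)/(-5) + 62 = -(-24)*(-1)*(-647)/5 + 62 = -456*(-647/95) + 62 = 15528/5 + 62 = 15838/5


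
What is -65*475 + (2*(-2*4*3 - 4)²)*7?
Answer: -19899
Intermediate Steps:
-65*475 + (2*(-2*4*3 - 4)²)*7 = -30875 + (2*(-8*3 - 4)²)*7 = -30875 + (2*(-24 - 4)²)*7 = -30875 + (2*(-28)²)*7 = -30875 + (2*784)*7 = -30875 + 1568*7 = -30875 + 10976 = -19899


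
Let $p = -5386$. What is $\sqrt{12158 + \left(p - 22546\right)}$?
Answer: $i \sqrt{15774} \approx 125.59 i$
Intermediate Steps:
$\sqrt{12158 + \left(p - 22546\right)} = \sqrt{12158 - 27932} = \sqrt{-15774} = i \sqrt{15774}$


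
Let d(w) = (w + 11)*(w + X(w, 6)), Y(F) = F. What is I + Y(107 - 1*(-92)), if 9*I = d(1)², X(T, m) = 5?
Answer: 775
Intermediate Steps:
d(w) = (5 + w)*(11 + w) (d(w) = (w + 11)*(w + 5) = (11 + w)*(5 + w) = (5 + w)*(11 + w))
I = 576 (I = (55 + 1² + 16*1)²/9 = (55 + 1 + 16)²/9 = (⅑)*72² = (⅑)*5184 = 576)
I + Y(107 - 1*(-92)) = 576 + (107 - 1*(-92)) = 576 + (107 + 92) = 576 + 199 = 775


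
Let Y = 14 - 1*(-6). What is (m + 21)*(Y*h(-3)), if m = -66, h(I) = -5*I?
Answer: -13500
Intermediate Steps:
Y = 20 (Y = 14 + 6 = 20)
(m + 21)*(Y*h(-3)) = (-66 + 21)*(20*(-5*(-3))) = -900*15 = -45*300 = -13500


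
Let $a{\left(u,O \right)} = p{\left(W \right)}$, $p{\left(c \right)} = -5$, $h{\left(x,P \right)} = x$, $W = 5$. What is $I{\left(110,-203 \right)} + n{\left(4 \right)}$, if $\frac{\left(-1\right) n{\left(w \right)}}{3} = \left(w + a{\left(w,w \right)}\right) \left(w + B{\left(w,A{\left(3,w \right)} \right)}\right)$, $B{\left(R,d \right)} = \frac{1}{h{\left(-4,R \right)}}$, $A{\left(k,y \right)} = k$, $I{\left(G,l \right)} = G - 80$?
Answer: $\frac{165}{4} \approx 41.25$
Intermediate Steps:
$I{\left(G,l \right)} = -80 + G$
$a{\left(u,O \right)} = -5$
$B{\left(R,d \right)} = - \frac{1}{4}$ ($B{\left(R,d \right)} = \frac{1}{-4} = - \frac{1}{4}$)
$n{\left(w \right)} = - 3 \left(-5 + w\right) \left(- \frac{1}{4} + w\right)$ ($n{\left(w \right)} = - 3 \left(w - 5\right) \left(w - \frac{1}{4}\right) = - 3 \left(-5 + w\right) \left(- \frac{1}{4} + w\right)$)
$I{\left(110,-203 \right)} + n{\left(4 \right)} = \left(-80 + 110\right) - \left(- \frac{237}{4} + 48\right) = 30 - - \frac{45}{4} = 30 + \frac{45}{4} = \frac{165}{4}$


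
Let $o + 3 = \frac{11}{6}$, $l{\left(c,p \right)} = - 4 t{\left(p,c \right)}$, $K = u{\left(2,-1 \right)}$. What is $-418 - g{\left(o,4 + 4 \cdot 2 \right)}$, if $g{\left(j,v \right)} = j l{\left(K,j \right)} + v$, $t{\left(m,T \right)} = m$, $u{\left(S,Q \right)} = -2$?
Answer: $- \frac{3821}{9} \approx -424.56$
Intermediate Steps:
$K = -2$
$l{\left(c,p \right)} = - 4 p$
$o = - \frac{7}{6}$ ($o = -3 + \frac{11}{6} = - \frac{7}{6} \approx -1.1667$)
$g{\left(j,v \right)} = v - 4 j^{2}$ ($g{\left(j,v \right)} = j \left(- 4 j\right) + v = - 4 j^{2} + v = v - 4 j^{2}$)
$-418 - g{\left(o,4 + 4 \cdot 2 \right)} = -418 - \left(\left(4 + 4 \cdot 2\right) - 4 \left(- \frac{7}{6}\right)^{2}\right) = -418 - \left(\left(4 + 8\right) - \frac{49}{9}\right) = -418 - \left(12 - \frac{49}{9}\right) = -418 - \frac{59}{9} = - \frac{3821}{9}$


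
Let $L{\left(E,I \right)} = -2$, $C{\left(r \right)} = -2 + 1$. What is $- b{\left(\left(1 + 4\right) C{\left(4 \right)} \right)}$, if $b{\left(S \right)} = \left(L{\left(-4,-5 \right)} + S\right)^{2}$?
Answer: $-49$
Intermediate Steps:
$C{\left(r \right)} = -1$
$b{\left(S \right)} = \left(-2 + S\right)^{2}$
$- b{\left(\left(1 + 4\right) C{\left(4 \right)} \right)} = - \left(-2 + \left(1 + 4\right) \left(-1\right)\right)^{2} = - \left(-2 + 5 \left(-1\right)\right)^{2} = - \left(-2 - 5\right)^{2} = - \left(-7\right)^{2} = \left(-1\right) 49 = -49$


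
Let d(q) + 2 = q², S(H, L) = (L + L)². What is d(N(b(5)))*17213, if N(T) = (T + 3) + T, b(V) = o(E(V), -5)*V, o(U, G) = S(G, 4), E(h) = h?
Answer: 7116663211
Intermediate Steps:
S(H, L) = 4*L² (S(H, L) = (2*L)² = 4*L²)
o(U, G) = 64 (o(U, G) = 4*4² = 4*16 = 64)
b(V) = 64*V
N(T) = 3 + 2*T (N(T) = (3 + T) + T = 3 + 2*T)
d(q) = -2 + q²
d(N(b(5)))*17213 = (-2 + (3 + 2*(64*5))²)*17213 = (-2 + (3 + 2*320)²)*17213 = (-2 + (3 + 640)²)*17213 = (-2 + 643²)*17213 = (-2 + 413449)*17213 = 413447*17213 = 7116663211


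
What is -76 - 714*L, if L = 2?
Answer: -1504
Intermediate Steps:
-76 - 714*L = -76 - 714*2 = -76 - 51*28 = -76 - 1428 = -1504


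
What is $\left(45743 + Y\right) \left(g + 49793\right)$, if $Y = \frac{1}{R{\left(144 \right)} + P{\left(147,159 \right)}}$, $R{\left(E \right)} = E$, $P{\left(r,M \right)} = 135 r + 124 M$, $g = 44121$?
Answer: $\frac{170569031283824}{39705} \approx 4.2959 \cdot 10^{9}$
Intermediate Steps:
$P{\left(r,M \right)} = 124 M + 135 r$
$Y = \frac{1}{39705}$ ($Y = \frac{1}{144 + \left(124 \cdot 159 + 135 \cdot 147\right)} = \frac{1}{144 + \left(19716 + 19845\right)} = \frac{1}{144 + 39561} = \frac{1}{39705} \approx 2.5186 \cdot 10^{-5}$)
$\left(45743 + Y\right) \left(g + 49793\right) = \left(45743 + \frac{1}{39705}\right) \left(44121 + 49793\right) = \frac{1816225816}{39705} \cdot 93914 = \frac{170569031283824}{39705}$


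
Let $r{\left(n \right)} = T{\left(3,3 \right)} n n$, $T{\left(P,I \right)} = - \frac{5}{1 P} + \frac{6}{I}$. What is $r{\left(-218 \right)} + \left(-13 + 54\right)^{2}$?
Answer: $\frac{52567}{3} \approx 17522.0$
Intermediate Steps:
$T{\left(P,I \right)} = - \frac{5}{P} + \frac{6}{I}$
$r{\left(n \right)} = \frac{n^{2}}{3}$ ($r{\left(n \right)} = \left(- \frac{5}{3} + \frac{6}{3}\right) n n = \left(\left(-5\right) \frac{1}{3} + 6 \cdot \frac{1}{3}\right) n n = \left(- \frac{5}{3} + 2\right) n n = \frac{n}{3} n = \frac{n^{2}}{3}$)
$r{\left(-218 \right)} + \left(-13 + 54\right)^{2} = \frac{\left(-218\right)^{2}}{3} + \left(-13 + 54\right)^{2} = \frac{1}{3} \cdot 47524 + 41^{2} = \frac{47524}{3} + 1681 = \frac{52567}{3}$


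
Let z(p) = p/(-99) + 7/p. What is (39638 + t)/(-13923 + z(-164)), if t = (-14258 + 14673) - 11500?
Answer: -463586508/226027625 ≈ -2.0510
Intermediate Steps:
z(p) = 7/p - p/99 (z(p) = p*(-1/99) + 7/p = -p/99 + 7/p = 7/p - p/99)
t = -11085 (t = 415 - 11500 = -11085)
(39638 + t)/(-13923 + z(-164)) = (39638 - 11085)/(-13923 + (7/(-164) - 1/99*(-164))) = 28553/(-13923 + (7*(-1/164) + 164/99)) = 28553/(-13923 + (-7/164 + 164/99)) = 28553/(-13923 + 26203/16236) = 28553/(-226027625/16236) = 28553*(-16236/226027625) = -463586508/226027625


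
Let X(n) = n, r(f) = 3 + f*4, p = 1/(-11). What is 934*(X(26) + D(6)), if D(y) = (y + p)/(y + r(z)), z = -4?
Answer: 1809158/77 ≈ 23496.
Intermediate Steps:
p = -1/11 ≈ -0.090909
r(f) = 3 + 4*f
D(y) = (-1/11 + y)/(-13 + y) (D(y) = (y - 1/11)/(y + (3 + 4*(-4))) = (-1/11 + y)/(y + (3 - 16)) = (-1/11 + y)/(y - 13) = (-1/11 + y)/(-13 + y))
934*(X(26) + D(6)) = 934*(26 + (-1/11 + 6)/(-13 + 6)) = 934*(26 + (65/11)/(-7)) = 934*(26 - ⅐*65/11) = 934*(26 - 65/77) = 934*(1937/77) = 1809158/77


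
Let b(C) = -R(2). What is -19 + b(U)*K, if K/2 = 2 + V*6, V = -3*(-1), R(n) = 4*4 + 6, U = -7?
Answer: -899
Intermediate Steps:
R(n) = 22 (R(n) = 16 + 6 = 22)
b(C) = -22 (b(C) = -1*22 = -22)
V = 3
K = 40 (K = 2*(2 + 3*6) = 2*(2 + 18) = 2*20 = 40)
-19 + b(U)*K = -19 - 22*40 = -19 - 880 = -899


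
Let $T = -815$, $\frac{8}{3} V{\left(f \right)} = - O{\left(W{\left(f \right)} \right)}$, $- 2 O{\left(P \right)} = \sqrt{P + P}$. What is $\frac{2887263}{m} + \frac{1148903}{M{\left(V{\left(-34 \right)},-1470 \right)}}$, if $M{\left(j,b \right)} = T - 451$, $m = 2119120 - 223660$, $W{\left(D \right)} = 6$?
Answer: $- \frac{362340734237}{399942060} \approx -905.98$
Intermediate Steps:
$O{\left(P \right)} = - \frac{\sqrt{2} \sqrt{P}}{2}$ ($O{\left(P \right)} = - \frac{\sqrt{P + P}}{2} = - \frac{\sqrt{2 P}}{2} = - \frac{\sqrt{2} \sqrt{P}}{2}$)
$V{\left(f \right)} = \frac{3 \sqrt{3}}{8}$ ($V{\left(f \right)} = \frac{3 \left(- \frac{\left(-1\right) \sqrt{2} \sqrt{6}}{2}\right)}{8} = \frac{3 \left(- \left(-1\right) \sqrt{3}\right)}{8} = \frac{3 \sqrt{3}}{8}$)
$m = 1895460$ ($m = 2119120 - 223660 = 1895460$)
$M{\left(j,b \right)} = -1266$ ($M{\left(j,b \right)} = -815 - 451 = -1266$)
$\frac{2887263}{m} + \frac{1148903}{M{\left(V{\left(-34 \right)},-1470 \right)}} = \frac{2887263}{1895460} + \frac{1148903}{-1266} = 2887263 \cdot \frac{1}{1895460} + 1148903 \left(- \frac{1}{1266}\right) = \frac{962421}{631820} - \frac{1148903}{1266} = - \frac{362340734237}{399942060}$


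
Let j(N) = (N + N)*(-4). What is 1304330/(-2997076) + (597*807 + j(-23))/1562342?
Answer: -74166225084/585307213999 ≈ -0.12671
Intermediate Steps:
j(N) = -8*N (j(N) = (2*N)*(-4) = -8*N)
1304330/(-2997076) + (597*807 + j(-23))/1562342 = 1304330/(-2997076) + (597*807 - 8*(-23))/1562342 = 1304330*(-1/2997076) + (481779 + 184)*(1/1562342) = -652165/1498538 + 481963*(1/1562342) = -652165/1498538 + 481963/1562342 = -74166225084/585307213999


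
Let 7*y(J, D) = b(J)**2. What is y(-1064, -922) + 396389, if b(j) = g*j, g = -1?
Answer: 558117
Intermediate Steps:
b(j) = -j
y(J, D) = J**2/7 (y(J, D) = (-J)**2/7 = J**2/7)
y(-1064, -922) + 396389 = (1/7)*(-1064)**2 + 396389 = (1/7)*1132096 + 396389 = 161728 + 396389 = 558117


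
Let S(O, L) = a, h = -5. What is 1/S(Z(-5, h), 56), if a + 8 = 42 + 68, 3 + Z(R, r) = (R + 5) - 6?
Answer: 1/102 ≈ 0.0098039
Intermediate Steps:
Z(R, r) = -4 + R (Z(R, r) = -3 + ((R + 5) - 6) = -3 + ((5 + R) - 6) = -3 + (-1 + R) = -4 + R)
a = 102 (a = -8 + (42 + 68) = -8 + 110 = 102)
S(O, L) = 102
1/S(Z(-5, h), 56) = 1/102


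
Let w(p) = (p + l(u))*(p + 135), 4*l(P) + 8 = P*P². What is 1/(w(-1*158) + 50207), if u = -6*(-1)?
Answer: 1/52645 ≈ 1.8995e-5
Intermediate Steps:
u = 6
l(P) = -2 + P³/4 (l(P) = -2 + (P*P²)/4 = -2 + P³/4)
w(p) = (52 + p)*(135 + p) (w(p) = (p + (-2 + (¼)*6³))*(p + 135) = (p + (-2 + (¼)*216))*(135 + p) = (p + (-2 + 54))*(135 + p) = (p + 52)*(135 + p) = (52 + p)*(135 + p))
1/(w(-1*158) + 50207) = 1/((7020 + (-1*158)² + 187*(-1*158)) + 50207) = 1/((7020 + (-158)² + 187*(-158)) + 50207) = 1/((7020 + 24964 - 29546) + 50207) = 1/(2438 + 50207) = 1/52645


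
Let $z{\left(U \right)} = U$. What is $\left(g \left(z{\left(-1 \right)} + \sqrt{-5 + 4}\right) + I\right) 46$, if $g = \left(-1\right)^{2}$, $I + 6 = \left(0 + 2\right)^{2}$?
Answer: $-138 + 46 i \approx -138.0 + 46.0 i$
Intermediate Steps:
$I = -2$ ($I = -6 + \left(0 + 2\right)^{2} = -6 + 2^{2} = -6 + 4 = -2$)
$g = 1$
$\left(g \left(z{\left(-1 \right)} + \sqrt{-5 + 4}\right) + I\right) 46 = \left(1 \left(-1 + \sqrt{-5 + 4}\right) - 2\right) 46 = \left(1 \left(-1 + \sqrt{-1}\right) - 2\right) 46 = \left(1 \left(-1 + i\right) - 2\right) 46 = \left(\left(-1 + i\right) - 2\right) 46 = \left(-3 + i\right) 46 = -138 + 46 i$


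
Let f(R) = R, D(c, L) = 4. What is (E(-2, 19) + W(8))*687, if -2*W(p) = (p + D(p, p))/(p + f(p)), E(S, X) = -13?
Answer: -73509/8 ≈ -9188.6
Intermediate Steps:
W(p) = -(4 + p)/(4*p) (W(p) = -(p + 4)/(2*(p + p)) = -(4 + p)/(2*(2*p)) = -(4 + p)*1/(2*p)/2 = -(4 + p)/(4*p))
(E(-2, 19) + W(8))*687 = (-13 + (¼)*(-4 - 1*8)/8)*687 = (-13 + (¼)*(⅛)*(-4 - 8))*687 = (-13 + (¼)*(⅛)*(-12))*687 = (-13 - 3/8)*687 = -107/8*687 = -73509/8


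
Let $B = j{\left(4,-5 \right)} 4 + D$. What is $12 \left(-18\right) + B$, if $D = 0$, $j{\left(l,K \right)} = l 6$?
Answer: $-120$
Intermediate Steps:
$j{\left(l,K \right)} = 6 l$
$B = 96$ ($B = 6 \cdot 4 \cdot 4 + 0 = 24 \cdot 4 + 0 = 96 + 0 = 96$)
$12 \left(-18\right) + B = 12 \left(-18\right) + 96 = -216 + 96 = -120$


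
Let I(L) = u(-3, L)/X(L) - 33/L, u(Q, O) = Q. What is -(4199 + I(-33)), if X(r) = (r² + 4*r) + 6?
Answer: -1348199/321 ≈ -4200.0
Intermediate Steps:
X(r) = 6 + r² + 4*r
I(L) = -33/L - 3/(6 + L² + 4*L) (I(L) = -3/(6 + L² + 4*L) - 33/L = -33/L - 3/(6 + L² + 4*L))
-(4199 + I(-33)) = -(4199 + 3*(-66 - 45*(-33) - 11*(-33)²)/(-33*(6 + (-33)² + 4*(-33)))) = -(4199 + 3*(-1/33)*(-66 + 1485 - 11*1089)/(6 + 1089 - 132)) = -(4199 + 3*(-1/33)*(-66 + 1485 - 11979)/963) = -(4199 + 3*(-1/33)*(1/963)*(-10560)) = -(4199 + 320/321) = -1*1348199/321 = -1348199/321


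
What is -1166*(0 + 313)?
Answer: -364958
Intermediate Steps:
-1166*(0 + 313) = -1166*313 = -2*182479 = -364958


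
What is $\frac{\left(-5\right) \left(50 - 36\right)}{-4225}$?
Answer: $\frac{14}{845} \approx 0.016568$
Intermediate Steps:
$\frac{\left(-5\right) \left(50 - 36\right)}{-4225} = \left(-5\right) 14 \left(- \frac{1}{4225}\right) = \left(-70\right) \left(- \frac{1}{4225}\right) = \frac{14}{845}$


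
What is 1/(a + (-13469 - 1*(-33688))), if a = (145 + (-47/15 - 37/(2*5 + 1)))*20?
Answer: 33/758639 ≈ 4.3499e-5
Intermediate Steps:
a = 91412/33 (a = (145 + (-47*1/15 - 37/(10 + 1)))*20 = (145 + (-47/15 - 37/11))*20 = (145 - 1072/165)*20 = (22853/165)*20 = 91412/33 ≈ 2770.1)
1/(a + (-13469 - 1*(-33688))) = 1/(91412/33 + (-13469 - 1*(-33688))) = 1/(91412/33 + (-13469 + 33688)) = 1/(91412/33 + 20219) = 1/(758639/33) = 33/758639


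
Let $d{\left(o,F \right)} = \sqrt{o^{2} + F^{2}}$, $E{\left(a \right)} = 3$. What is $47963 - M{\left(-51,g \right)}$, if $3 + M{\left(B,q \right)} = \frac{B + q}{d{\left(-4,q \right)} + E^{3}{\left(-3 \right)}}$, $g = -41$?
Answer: $\frac{11607151}{242} + \frac{23 \sqrt{1697}}{242} \approx 47967.0$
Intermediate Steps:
$d{\left(o,F \right)} = \sqrt{F^{2} + o^{2}}$
$M{\left(B,q \right)} = -3 + \frac{B + q}{27 + \sqrt{16 + q^{2}}}$ ($M{\left(B,q \right)} = -3 + \frac{B + q}{\sqrt{q^{2} + \left(-4\right)^{2}} + 3^{3}} = -3 + \frac{B + q}{\sqrt{q^{2} + 16} + 27} = -3 + \frac{B + q}{\sqrt{16 + q^{2}} + 27} = -3 + \frac{B + q}{27 + \sqrt{16 + q^{2}}}$)
$47963 - M{\left(-51,g \right)} = 47963 - \frac{-81 - 51 - 41 - 3 \sqrt{16 + \left(-41\right)^{2}}}{27 + \sqrt{16 + \left(-41\right)^{2}}} = 47963 - \frac{-81 - 51 - 41 - 3 \sqrt{16 + 1681}}{27 + \sqrt{16 + 1681}} = 47963 - \frac{-81 - 51 - 41 - 3 \sqrt{1697}}{27 + \sqrt{1697}} = 47963 - \frac{-173 - 3 \sqrt{1697}}{27 + \sqrt{1697}}$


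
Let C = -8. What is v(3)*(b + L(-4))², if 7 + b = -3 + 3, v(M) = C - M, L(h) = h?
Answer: -1331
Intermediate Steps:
v(M) = -8 - M
b = -7 (b = -7 + (-3 + 3) = -7 + 0 = -7)
v(3)*(b + L(-4))² = (-8 - 1*3)*(-7 - 4)² = (-8 - 3)*(-11)² = -11*121 = -1331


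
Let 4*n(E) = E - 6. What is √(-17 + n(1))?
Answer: I*√73/2 ≈ 4.272*I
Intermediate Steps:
n(E) = -3/2 + E/4 (n(E) = (E - 6)/4 = (-6 + E)/4 = -3/2 + E/4)
√(-17 + n(1)) = √(-17 + (-3/2 + (¼)*1)) = √(-17 + (-3/2 + ¼)) = √(-17 - 5/4) = √(-73/4) = I*√73/2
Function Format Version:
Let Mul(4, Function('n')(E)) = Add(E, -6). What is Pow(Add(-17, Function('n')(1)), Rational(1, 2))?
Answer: Mul(Rational(1, 2), I, Pow(73, Rational(1, 2))) ≈ Mul(4.2720, I)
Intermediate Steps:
Function('n')(E) = Add(Rational(-3, 2), Mul(Rational(1, 4), E)) (Function('n')(E) = Mul(Rational(1, 4), Add(E, -6)) = Mul(Rational(1, 4), Add(-6, E)) = Add(Rational(-3, 2), Mul(Rational(1, 4), E)))
Pow(Add(-17, Function('n')(1)), Rational(1, 2)) = Pow(Add(-17, Add(Rational(-3, 2), Mul(Rational(1, 4), 1))), Rational(1, 2)) = Pow(Add(-17, Add(Rational(-3, 2), Rational(1, 4))), Rational(1, 2)) = Pow(Add(-17, Rational(-5, 4)), Rational(1, 2)) = Pow(Rational(-73, 4), Rational(1, 2)) = Mul(Rational(1, 2), I, Pow(73, Rational(1, 2)))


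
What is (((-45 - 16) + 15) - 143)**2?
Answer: 35721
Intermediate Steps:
(((-45 - 16) + 15) - 143)**2 = ((-61 + 15) - 143)**2 = (-46 - 143)**2 = (-189)**2 = 35721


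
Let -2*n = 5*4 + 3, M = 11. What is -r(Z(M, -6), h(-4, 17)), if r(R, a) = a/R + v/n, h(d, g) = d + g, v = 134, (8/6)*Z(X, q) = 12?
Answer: 2113/207 ≈ 10.208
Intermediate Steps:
Z(X, q) = 9 (Z(X, q) = (3/4)*12 = 9)
n = -23/2 (n = -(5*4 + 3)/2 = -(20 + 3)/2 = -1/2*23 = -23/2 ≈ -11.500)
r(R, a) = -268/23 + a/R (r(R, a) = a/R + 134/(-23/2) = a/R + 134*(-2/23) = a/R - 268/23 = -268/23 + a/R)
-r(Z(M, -6), h(-4, 17)) = -(-268/23 + (-4 + 17)/9) = -(-268/23 + 13*(1/9)) = -(-268/23 + 13/9) = -1*(-2113/207) = 2113/207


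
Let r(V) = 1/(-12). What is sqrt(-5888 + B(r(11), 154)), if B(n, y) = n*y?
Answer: I*sqrt(212430)/6 ≈ 76.817*I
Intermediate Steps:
r(V) = -1/12
sqrt(-5888 + B(r(11), 154)) = sqrt(-5888 - 1/12*154) = sqrt(-5888 - 77/6) = sqrt(-35405/6) = I*sqrt(212430)/6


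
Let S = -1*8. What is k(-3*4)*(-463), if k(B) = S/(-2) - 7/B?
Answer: -25465/12 ≈ -2122.1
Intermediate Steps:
S = -8
k(B) = 4 - 7/B (k(B) = -8/(-2) - 7/B = -8*(-½) - 7/B = 4 - 7/B)
k(-3*4)*(-463) = (4 - 7/((-3*4)))*(-463) = (4 - 7/(-12))*(-463) = (4 - 7*(-1/12))*(-463) = (4 + 7/12)*(-463) = (55/12)*(-463) = -25465/12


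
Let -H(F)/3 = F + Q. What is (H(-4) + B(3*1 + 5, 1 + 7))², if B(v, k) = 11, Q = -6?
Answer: 1681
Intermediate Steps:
H(F) = 18 - 3*F (H(F) = -3*(F - 6) = -3*(-6 + F) = 18 - 3*F)
(H(-4) + B(3*1 + 5, 1 + 7))² = ((18 - 3*(-4)) + 11)² = ((18 + 12) + 11)² = (30 + 11)² = 41² = 1681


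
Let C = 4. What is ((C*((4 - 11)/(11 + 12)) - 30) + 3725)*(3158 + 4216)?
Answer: 626472918/23 ≈ 2.7238e+7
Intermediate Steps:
((C*((4 - 11)/(11 + 12)) - 30) + 3725)*(3158 + 4216) = ((4*((4 - 11)/(11 + 12)) - 30) + 3725)*(3158 + 4216) = ((4*(-7/23) - 30) + 3725)*7374 = ((-28/23 - 30) + 3725)*7374 = (-718/23 + 3725)*7374 = (84957/23)*7374 = 626472918/23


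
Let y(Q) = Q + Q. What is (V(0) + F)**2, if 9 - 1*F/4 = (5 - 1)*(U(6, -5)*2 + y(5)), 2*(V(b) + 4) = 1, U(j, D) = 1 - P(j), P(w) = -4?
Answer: 330625/4 ≈ 82656.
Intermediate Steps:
U(j, D) = 5 (U(j, D) = 1 - 1*(-4) = 1 + 4 = 5)
V(b) = -7/2 (V(b) = -4 + (1/2)*1 = -4 + 1/2 = -7/2)
y(Q) = 2*Q
F = -284 (F = 36 - 4*(5 - 1)*(5*2 + 2*5) = 36 - 16*(10 + 10) = 36 - 16*20 = 36 - 4*80 = 36 - 320 = -284)
(V(0) + F)**2 = (-7/2 - 284)**2 = (-575/2)**2 = 330625/4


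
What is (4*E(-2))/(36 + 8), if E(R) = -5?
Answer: -5/11 ≈ -0.45455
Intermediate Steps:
(4*E(-2))/(36 + 8) = (4*(-5))/(36 + 8) = -20/44 = -20*1/44 = -5/11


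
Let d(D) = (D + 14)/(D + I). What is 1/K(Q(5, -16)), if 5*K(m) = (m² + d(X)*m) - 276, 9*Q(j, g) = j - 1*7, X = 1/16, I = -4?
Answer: -2835/156014 ≈ -0.018171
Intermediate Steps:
X = 1/16 (X = 1*(1/16) = 1/16 ≈ 0.062500)
d(D) = (14 + D)/(-4 + D) (d(D) = (D + 14)/(D - 4) = (14 + D)/(-4 + D))
Q(j, g) = -7/9 + j/9 (Q(j, g) = (j - 1*7)/9 = (j - 7)/9 = (-7 + j)/9 = -7/9 + j/9)
K(m) = -276/5 - 5*m/7 + m²/5 (K(m) = ((m² + ((14 + 1/16)/(-4 + 1/16))*m) - 276)/5 = ((m² + ((225/16)/(-63/16))*m) - 276)/5 = ((m² + (-16/63*225/16)*m) - 276)/5 = ((m² - 25*m/7) - 276)/5 = (-276 + m² - 25*m/7)/5 = -276/5 - 5*m/7 + m²/5)
1/K(Q(5, -16)) = 1/(-276/5 - 5*(-7/9 + (⅑)*5)/7 + (-7/9 + (⅑)*5)²/5) = 1/(-276/5 - 5*(-7/9 + 5/9)/7 + (-7/9 + 5/9)²/5) = 1/(-276/5 - 5/7*(-2/9) + (-2/9)²/5) = 1/(-276/5 + 10/63 + (⅕)*(4/81)) = 1/(-276/5 + 10/63 + 4/405) = 1/(-156014/2835) = -2835/156014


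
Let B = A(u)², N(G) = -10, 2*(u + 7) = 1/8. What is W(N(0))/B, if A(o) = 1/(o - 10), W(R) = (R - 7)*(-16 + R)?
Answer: 16230461/128 ≈ 1.2680e+5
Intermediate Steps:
u = -111/16 (u = -7 + (½)/8 = -7 + (½)*(⅛) = -7 + 1/16 = -111/16 ≈ -6.9375)
W(R) = (-16 + R)*(-7 + R) (W(R) = (-7 + R)*(-16 + R) = (-16 + R)*(-7 + R))
A(o) = 1/(-10 + o)
B = 256/73441 (B = (1/(-10 - 111/16))² = (1/(-271/16))² = (-16/271)² = 256/73441 ≈ 0.0034858)
W(N(0))/B = (112 + (-10)² - 23*(-10))/(256/73441) = (112 + 100 + 230)*(73441/256) = 442*(73441/256) = 16230461/128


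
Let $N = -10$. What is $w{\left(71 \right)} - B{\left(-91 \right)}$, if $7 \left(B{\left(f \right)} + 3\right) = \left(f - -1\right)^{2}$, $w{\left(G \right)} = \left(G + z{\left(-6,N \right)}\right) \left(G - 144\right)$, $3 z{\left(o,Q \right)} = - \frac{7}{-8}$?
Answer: $- \frac{1068217}{168} \approx -6358.4$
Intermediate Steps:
$z{\left(o,Q \right)} = \frac{7}{24}$ ($z{\left(o,Q \right)} = \frac{\left(-7\right) \frac{1}{-8}}{3} = \frac{\left(-7\right) \left(- \frac{1}{8}\right)}{3} = \frac{1}{3} \cdot \frac{7}{8} = \frac{7}{24}$)
$w{\left(G \right)} = \left(-144 + G\right) \left(\frac{7}{24} + G\right)$ ($w{\left(G \right)} = \left(G + \frac{7}{24}\right) \left(G - 144\right) = \left(\frac{7}{24} + G\right) \left(-144 + G\right) = \left(-144 + G\right) \left(\frac{7}{24} + G\right)$)
$B{\left(f \right)} = -3 + \frac{\left(1 + f\right)^{2}}{7}$ ($B{\left(f \right)} = -3 + \frac{\left(f - -1\right)^{2}}{7} = -3 + \frac{\left(f + 1\right)^{2}}{7} = -3 + \frac{\left(1 + f\right)^{2}}{7}$)
$w{\left(71 \right)} - B{\left(-91 \right)} = \left(-42 + 71^{2} - \frac{244879}{24}\right) - \left(-3 + \frac{\left(1 - 91\right)^{2}}{7}\right) = \left(-42 + 5041 - \frac{244879}{24}\right) - \left(-3 + \frac{\left(-90\right)^{2}}{7}\right) = - \frac{124903}{24} - \left(-3 + \frac{1}{7} \cdot 8100\right) = - \frac{124903}{24} - \left(-3 + \frac{8100}{7}\right) = - \frac{124903}{24} - \frac{8079}{7} = - \frac{1068217}{168}$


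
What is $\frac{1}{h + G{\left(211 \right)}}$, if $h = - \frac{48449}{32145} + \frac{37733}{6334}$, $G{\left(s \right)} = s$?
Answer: $\frac{203606430}{43867008049} \approx 0.0046415$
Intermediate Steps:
$h = \frac{906051319}{203606430}$ ($h = \left(-48449\right) \frac{1}{32145} + 37733 \cdot \frac{1}{6334} = - \frac{48449}{32145} + \frac{37733}{6334} = \frac{906051319}{203606430} \approx 4.45$)
$\frac{1}{h + G{\left(211 \right)}} = \frac{1}{\frac{906051319}{203606430} + 211} = \frac{1}{\frac{43867008049}{203606430}} = \frac{203606430}{43867008049}$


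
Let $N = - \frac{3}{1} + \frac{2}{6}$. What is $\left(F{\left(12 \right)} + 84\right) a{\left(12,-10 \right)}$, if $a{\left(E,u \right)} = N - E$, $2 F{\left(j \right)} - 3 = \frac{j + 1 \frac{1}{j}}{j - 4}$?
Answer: $- \frac{182171}{144} \approx -1265.1$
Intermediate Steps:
$N = - \frac{8}{3}$ ($N = \left(-3\right) 1 + 2 \cdot \frac{1}{6} = -3 + \frac{1}{3} = - \frac{8}{3} \approx -2.6667$)
$F{\left(j \right)} = \frac{3}{2} + \frac{j + \frac{1}{j}}{2 \left(-4 + j\right)}$ ($F{\left(j \right)} = \frac{3}{2} + \frac{\left(j + 1 \frac{1}{j}\right) \frac{1}{j - 4}}{2} = \frac{3}{2} + \frac{\left(j + \frac{1}{j}\right) \frac{1}{-4 + j}}{2} = \frac{3}{2} + \frac{\frac{1}{-4 + j} \left(j + \frac{1}{j}\right)}{2} = \frac{3}{2} + \frac{j + \frac{1}{j}}{2 \left(-4 + j\right)}$)
$a{\left(E,u \right)} = - \frac{8}{3} - E$
$\left(F{\left(12 \right)} + 84\right) a{\left(12,-10 \right)} = \left(\frac{1 - 144 + 4 \cdot 12^{2}}{2 \cdot 12 \left(-4 + 12\right)} + 84\right) \left(- \frac{8}{3} - 12\right) = \left(\frac{1}{2} \cdot \frac{1}{12} \cdot \frac{1}{8} \left(1 - 144 + 4 \cdot 144\right) + 84\right) \left(- \frac{8}{3} - 12\right) = \left(\frac{1}{2} \cdot \frac{1}{12} \cdot \frac{1}{8} \left(1 - 144 + 576\right) + 84\right) \left(- \frac{44}{3}\right) = \left(\frac{1}{2} \cdot \frac{1}{12} \cdot \frac{1}{8} \cdot 433 + 84\right) \left(- \frac{44}{3}\right) = \left(\frac{433}{192} + 84\right) \left(- \frac{44}{3}\right) = \frac{16561}{192} \left(- \frac{44}{3}\right) = - \frac{182171}{144}$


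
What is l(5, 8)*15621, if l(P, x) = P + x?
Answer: 203073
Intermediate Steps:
l(5, 8)*15621 = (5 + 8)*15621 = 13*15621 = 203073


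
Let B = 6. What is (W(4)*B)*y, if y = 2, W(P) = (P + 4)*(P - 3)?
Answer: 96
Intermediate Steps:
W(P) = (-3 + P)*(4 + P) (W(P) = (4 + P)*(-3 + P) = (-3 + P)*(4 + P))
(W(4)*B)*y = ((-12 + 4 + 4²)*6)*2 = ((-12 + 4 + 16)*6)*2 = (8*6)*2 = 48*2 = 96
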